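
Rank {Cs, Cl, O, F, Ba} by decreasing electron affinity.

Cl > F > O > Cs > Ba

O is in period 2, group 16; F is in period 2, group 17; Cl is in period 3, group 17; Cs is in period 6, group 1; Ba is in period 6, group 2.
EA tends to increase across a period and decrease down a group, though the pattern is less regular than for IE or radius.
These span different periods and groups, so the two trends combine.
Cs > Ba: this pair runs against the simple trend — see the exception note.
O > Cs: relative to Cs, both the across-period and down-group shifts push O's electron affinity up.
F > O: both are in period 2; the period trend gives F the larger value.
Cl > F: this pair runs against the simple trend — see the exception note.
Note the exception: Cs has a higher electron affinity than Ba, contrary to the simple trend — adding an electron to Ba (ns²) has to open a new, higher-energy np subshell, which is unfavourable.
Note the exception: Cl has a higher electron affinity than F, contrary to the simple trend — F's small 2p subshell makes the incoming electron feel strong e⁻–e⁻ repulsion, so Cl actually releases more energy on gaining an electron.
Approximate values (kJ/mol): O 141, F 328, Cl 349, Cs 46, Ba 14.
So from highest to lowest: Cl > F > O > Cs > Ba.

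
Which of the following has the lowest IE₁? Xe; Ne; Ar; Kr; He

Xe

He is in period 1, group 18; Ne is in period 2, group 18; Ar is in period 3, group 18; Kr is in period 4, group 18; Xe is in period 5, group 18.
First ionization energy rises across a period (greater Z_eff holds electrons more tightly) and falls down a group (valence electrons are farther from the nucleus).
All are in group 18, so first ionization energy increases up the group.
The lowest IE₁ among these belongs to Xe.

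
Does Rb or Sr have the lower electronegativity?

Rb

Rb is in period 5, group 1; Sr is in period 5, group 2.
EN rises left→right (higher Z_eff, smaller atoms) and falls top→bottom (larger, more shielded atoms).
All lie in period 5, so electronegativity increases left to right.
So Rb has the lower electronegativity (Rb < Sr).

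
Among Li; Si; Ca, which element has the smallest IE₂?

Ca

IE_2 is the cost of taking one more electron from the +1 cation: Li⁺ is the bare [He] core; Si⁺ still has 3 valence electrons; Ca⁺ still has 1 valence electron.
Breaking into a closed-shell core is much more expensive than removing a leftover valence electron — Li has the largest IE_2 here.
Valence configurations: Si⁺ [Ne]3s²3p¹, Ca⁺ [Ar]4s¹.
Approximate IE_2 values (kJ/mol): Li 7298, Si 1577, Ca 1145.
So the second ionization energies run Ca < Si < Li.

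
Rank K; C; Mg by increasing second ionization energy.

Mg, C, K

IE_2 is the cost of taking one more electron from the +1 cation: K⁺ is the bare [Ar] core; C⁺ still has 3 valence electrons; Mg⁺ still has 1 valence electron.
Core electrons are held far more tightly than valence electrons, so K tops the IE_2 order.
Valence configurations: C⁺ [He]2s²2p¹, Mg⁺ [Ne]3s¹.
Approximate IE_2 values (kJ/mol): K 3052, C 2353, Mg 1451.
So the second ionization energies run Mg < C < K.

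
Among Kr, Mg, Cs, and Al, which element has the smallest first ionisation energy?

Cs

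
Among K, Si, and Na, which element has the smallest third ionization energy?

Si

Consider each +2 ion: K²⁺ is already 1 electron into the core; Si²⁺ still has 2 valence electrons; Na²⁺ is already 1 electron into the core.
Breaking into a closed-shell core is much more expensive than removing a leftover valence electron — K and Na have the largest IE_3 here.
The numbers (kJ/mol): K 4420, Si 3232, Na 6910.
Hence IE_3: Si < K < Na.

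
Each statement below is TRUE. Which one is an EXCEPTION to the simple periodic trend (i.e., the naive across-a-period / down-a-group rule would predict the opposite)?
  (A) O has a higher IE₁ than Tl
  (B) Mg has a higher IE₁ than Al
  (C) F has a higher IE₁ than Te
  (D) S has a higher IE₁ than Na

The general trend: IE₁ increases across a period and decreases down a group.
(A) O (period 2, group 16) vs Tl (period 6, group 13): the stated order agrees with the simple trend.
(B) Mg (period 3, group 2) vs Al (period 3, group 13): the stated order contradicts the simple trend.
(C) F (period 2, group 17) vs Te (period 5, group 16): the stated order agrees with the simple trend.
(D) S (period 3, group 16) vs Na (period 3, group 1): the stated order agrees with the simple trend.
The exception is (B): Al's single 3p electron is easier to remove than one from Mg's filled 3s².

(B)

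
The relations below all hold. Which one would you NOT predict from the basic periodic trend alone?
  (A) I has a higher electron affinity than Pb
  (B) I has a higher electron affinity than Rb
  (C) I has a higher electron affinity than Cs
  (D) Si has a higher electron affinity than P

(D)

The general trend: electron affinity increases across a period and decreases down a group.
(A) I (period 5, group 17) vs Pb (period 6, group 14): the stated order agrees with the simple trend.
(B) I (period 5, group 17) vs Rb (period 5, group 1): the stated order agrees with the simple trend.
(C) I (period 5, group 17) vs Cs (period 6, group 1): the stated order agrees with the simple trend.
(D) Si (period 3, group 14) vs P (period 3, group 15): the stated order contradicts the simple trend.
The exception is (D): adding an electron to P's half-filled 3p³ is unfavourable, so Si (3p²) has the more exothermic EA.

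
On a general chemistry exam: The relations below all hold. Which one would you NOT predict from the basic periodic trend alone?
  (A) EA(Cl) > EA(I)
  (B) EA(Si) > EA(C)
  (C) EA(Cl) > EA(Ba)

The general trend: electron affinity increases across a period and decreases down a group.
(A) Cl (period 3, group 17) vs I (period 5, group 17): the stated order agrees with the simple trend.
(B) Si (period 3, group 14) vs C (period 2, group 14): the stated order contradicts the simple trend.
(C) Cl (period 3, group 17) vs Ba (period 6, group 2): the stated order agrees with the simple trend.
The exception is (B): Si's larger, more diffuse 3p orbitals accept an added electron slightly more readily than C's compact 2p.

(B)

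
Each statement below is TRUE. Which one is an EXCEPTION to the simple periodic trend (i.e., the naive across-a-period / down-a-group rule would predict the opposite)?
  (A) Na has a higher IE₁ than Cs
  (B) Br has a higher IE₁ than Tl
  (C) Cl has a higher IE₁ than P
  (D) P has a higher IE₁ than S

(D)

The general trend: IE₁ increases across a period and decreases down a group.
(A) Na (period 3, group 1) vs Cs (period 6, group 1): the stated order agrees with the simple trend.
(B) Br (period 4, group 17) vs Tl (period 6, group 13): the stated order agrees with the simple trend.
(C) Cl (period 3, group 17) vs P (period 3, group 15): the stated order agrees with the simple trend.
(D) P (period 3, group 15) vs S (period 3, group 16): the stated order contradicts the simple trend.
The exception is (D): S (3p⁴) ionizes more easily than half-filled P (3p³) because the paired 3p electron in S is pushed out by e⁻–e⁻ repulsion.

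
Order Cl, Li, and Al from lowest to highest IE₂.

Al < Cl < Li

IE_2 is the cost of taking one more electron from the +1 cation: Cl⁺ still has 6 valence electrons; Li⁺ is the bare [He] core; Al⁺ still has 2 valence electrons.
Breaking into a closed-shell core is much more expensive than removing a leftover valence electron — Li has the largest IE_2 here.
Valence configurations: Cl⁺ [Ne]3s²3p⁴, Al⁺ [Ne]3s².
Tabulated IE_2 (kJ/mol): Cl 2298, Li 7298, Al 1817.
Hence IE_2: Al < Cl < Li.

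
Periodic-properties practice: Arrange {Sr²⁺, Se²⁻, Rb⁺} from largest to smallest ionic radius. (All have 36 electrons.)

Se²⁻, Rb⁺, Sr²⁺

All of these have 36 electrons, so size is governed by nuclear charge alone: the more protons, the stronger the pull on the same electron cloud, and the smaller the ion.
Nuclear charges: Sr²⁺ (Z=38), Rb⁺ (Z=37), Se²⁻ (Z=34).
Largest to smallest: Se²⁻ > Rb⁺ > Sr²⁺.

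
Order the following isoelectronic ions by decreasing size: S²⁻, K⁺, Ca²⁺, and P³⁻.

P³⁻, S²⁻, K⁺, Ca²⁺

All of these have 18 electrons, so size is governed by nuclear charge alone: the more protons, the stronger the pull on the same electron cloud, and the smaller the ion.
Nuclear charges: Ca²⁺ (Z=20), K⁺ (Z=19), S²⁻ (Z=16), P³⁻ (Z=15).
Largest to smallest: P³⁻ > S²⁻ > K⁺ > Ca²⁺.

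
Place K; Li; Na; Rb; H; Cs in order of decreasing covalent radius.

Cs, Rb, K, Na, Li, H

H is in period 1, group 1; Li is in period 2, group 1; Na is in period 3, group 1; K is in period 4, group 1; Rb is in period 5, group 1; Cs is in period 6, group 1.
Radius decreases left→right (rising Z_eff, same n) and increases top→bottom (higher n).
All are in group 1, so atomic radius increases down the group.
So from largest to smallest: Cs > Rb > K > Na > Li > H.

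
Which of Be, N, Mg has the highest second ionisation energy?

N

The second ionization energy removes an electron from the +1 ion. For each element: Be⁺ still has 1 valence electron; N⁺ still has 4 valence electrons; Mg⁺ still has 1 valence electron.
All are still removing valence electrons, so compare the +1 ions as you would atoms: IE_2 generally rises across a period (higher Z_eff) and falls down a group (larger shell), subject to the usual subshell exceptions.
Valence configurations: Be⁺ [He]2s¹, N⁺ [He]2s²2p², Mg⁺ [Ne]3s¹.
Approximate IE_2 values (kJ/mol): Be 1757, N 2856, Mg 1451.
So the second ionization energies run Mg < Be < N.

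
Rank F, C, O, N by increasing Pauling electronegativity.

C is in period 2, group 14; N is in period 2, group 15; O is in period 2, group 16; F is in period 2, group 17.
Smaller atoms with higher effective nuclear charge are more electronegative.
All lie in period 2, so electronegativity increases left to right.
So from lowest to highest: C < N < O < F.

C < N < O < F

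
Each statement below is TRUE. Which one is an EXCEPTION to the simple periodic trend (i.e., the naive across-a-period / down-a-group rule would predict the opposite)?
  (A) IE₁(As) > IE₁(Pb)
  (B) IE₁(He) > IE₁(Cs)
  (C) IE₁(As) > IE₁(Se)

(C)

The general trend: first ionization energy increases across a period and decreases down a group.
(A) As (period 4, group 15) vs Pb (period 6, group 14): the stated order agrees with the simple trend.
(B) He (period 1, group 18) vs Cs (period 6, group 1): the stated order agrees with the simple trend.
(C) As (period 4, group 15) vs Se (period 4, group 16): the stated order contradicts the simple trend.
The exception is (C): Se (4p⁴) ionizes more easily than half-filled As (4p³).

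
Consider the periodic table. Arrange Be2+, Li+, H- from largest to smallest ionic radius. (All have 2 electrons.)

H-, Li+, Be2+

All of these have 2 electrons, so size is governed by nuclear charge alone: the more protons, the stronger the pull on the same electron cloud, and the smaller the ion.
Nuclear charges: Be2+ (Z=4), Li+ (Z=3), H- (Z=1).
Largest to smallest: H- > Li+ > Be2+.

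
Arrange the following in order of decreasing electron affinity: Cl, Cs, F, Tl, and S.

Cl > F > S > Cs > Tl

F is in period 2, group 17; S is in period 3, group 16; Cl is in period 3, group 17; Cs is in period 6, group 1; Tl is in period 6, group 13.
Electron affinity generally becomes more exothermic across a period toward the halogens and less exothermic down a group.
These span different periods and groups, so the two trends combine.
Cs > Tl: this pair runs against the simple trend — see the exception note.
S > Cs: both effects reinforce here, so S is clearly the higher of the two.
F > S: both effects reinforce here, so F is clearly the higher of the two.
Cl > F: this pair runs against the simple trend — see the exception note.
Note the exception: Cs has a higher electron affinity than Tl, contrary to the simple trend — Tl's ns²np¹ configuration gives only a small electron affinity — the sparsely filled np subshell binds an added electron weakly.
Note the exception: Cl has a higher electron affinity than F, contrary to the simple trend — F's small 2p subshell makes the incoming electron feel strong e⁻–e⁻ repulsion, so Cl actually releases more energy on gaining an electron.
Tabulated electron affinity (kJ/mol): F 328, S 200, Cl 349, Cs 46, Tl 19.
So from highest to lowest: Cl > F > S > Cs > Tl.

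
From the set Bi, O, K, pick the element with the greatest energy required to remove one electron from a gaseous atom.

Removing the outermost electron gets harder across a period and easier down a group.
Neither a single period nor a single group — weigh both effects.
Bi > K: period and group pull opposite ways; the across-period shift dominates (703 vs 419 kJ/mol).
O > Bi: both effects reinforce here, so O is clearly the higher of the two.
Tabulated first ionization energy (kJ/mol): O 1314, K 419, Bi 703.
The greatest energy required to remove one electron from a gaseous atom among these belongs to O.

O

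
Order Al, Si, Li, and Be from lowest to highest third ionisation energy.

Al < Si < Li < Be

IE_3 is the cost of taking one more electron from the +2 cation: Al²⁺ still has 1 valence electron; Si²⁺ still has 2 valence electrons; Li²⁺ is already 1 electron into the core; Be²⁺ is the bare [He] core.
Breaking into a closed-shell core is much more expensive than removing a leftover valence electron — Li and Be have the largest IE_3 here.
Valence configurations: Al²⁺ [Ne]3s¹, Si²⁺ [Ne]3s².
Tabulated IE_3 (kJ/mol): Al 2745, Si 3232, Li 11815, Be 14849.
Overall IE_3 order: Al < Si < Li < Be.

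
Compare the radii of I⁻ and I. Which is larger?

Forming I⁻ adds 1 electron to I. More electron–electron repulsion in the same shell, with unchanged nuclear charge, lets the cloud expand.
An anion is larger than its parent atom: I⁻ > I.

I⁻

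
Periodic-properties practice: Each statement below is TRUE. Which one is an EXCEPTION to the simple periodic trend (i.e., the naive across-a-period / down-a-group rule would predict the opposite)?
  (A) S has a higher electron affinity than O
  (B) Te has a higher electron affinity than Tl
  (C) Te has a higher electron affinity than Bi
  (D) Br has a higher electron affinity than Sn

The general trend: electron affinity increases across a period and decreases down a group.
(A) S (period 3, group 16) vs O (period 2, group 16): the stated order contradicts the simple trend.
(B) Te (period 5, group 16) vs Tl (period 6, group 13): the stated order agrees with the simple trend.
(C) Te (period 5, group 16) vs Bi (period 6, group 15): the stated order agrees with the simple trend.
(D) Br (period 4, group 17) vs Sn (period 5, group 14): the stated order agrees with the simple trend.
The exception is (A): the compact 2p subshell of O repels the added electron more than S's larger 3p does.

(A)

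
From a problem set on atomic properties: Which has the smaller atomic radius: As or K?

As

Moving right in a period, electrons are added to the same shell under a stronger nuclear pull, so atoms get smaller; moving down, a new shell is opened and atoms get larger.
All lie in period 4, so atomic radius increases right to left.
So As has the smaller atomic radius (As < K).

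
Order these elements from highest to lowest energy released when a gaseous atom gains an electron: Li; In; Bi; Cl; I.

Cl, I, Bi, Li, In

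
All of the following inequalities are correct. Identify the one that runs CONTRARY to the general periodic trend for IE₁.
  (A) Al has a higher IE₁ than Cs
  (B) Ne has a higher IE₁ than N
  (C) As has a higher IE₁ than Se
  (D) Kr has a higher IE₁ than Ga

The general trend: IE₁ increases across a period and decreases down a group.
(A) Al (period 3, group 13) vs Cs (period 6, group 1): the stated order agrees with the simple trend.
(B) Ne (period 2, group 18) vs N (period 2, group 15): the stated order agrees with the simple trend.
(C) As (period 4, group 15) vs Se (period 4, group 16): the stated order contradicts the simple trend.
(D) Kr (period 4, group 18) vs Ga (period 4, group 13): the stated order agrees with the simple trend.
The exception is (C): Se (4p⁴) ionizes more easily than half-filled As (4p³).

(C)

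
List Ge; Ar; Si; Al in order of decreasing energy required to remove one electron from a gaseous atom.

Ar, Si, Ge, Al

Removing the outermost electron gets harder across a period and easier down a group.
These span different periods and groups, so the two trends combine.
Ge > Al: period and group pull opposite ways; the across-period shift dominates (762 vs 578 kJ/mol).
Si > Ge: Si sits above Ge in group 14, so the down-group effect alone puts Si higher.
Ar > Si: both are in period 3; the period trend gives Ar the larger value.
Tabulated first ionization energy (kJ/mol): Al 578, Si 786, Ar 1521, Ge 762.
So from highest to lowest: Ar > Si > Ge > Al.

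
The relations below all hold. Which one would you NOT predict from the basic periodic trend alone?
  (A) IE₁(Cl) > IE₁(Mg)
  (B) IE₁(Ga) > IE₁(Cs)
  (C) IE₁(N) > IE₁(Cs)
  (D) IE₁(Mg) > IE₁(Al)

The general trend: first ionization energy increases across a period and decreases down a group.
(A) Cl (period 3, group 17) vs Mg (period 3, group 2): the stated order agrees with the simple trend.
(B) Ga (period 4, group 13) vs Cs (period 6, group 1): the stated order agrees with the simple trend.
(C) N (period 2, group 15) vs Cs (period 6, group 1): the stated order agrees with the simple trend.
(D) Mg (period 3, group 2) vs Al (period 3, group 13): the stated order contradicts the simple trend.
The exception is (D): Al's single 3p electron is easier to remove than one from Mg's filled 3s².

(D)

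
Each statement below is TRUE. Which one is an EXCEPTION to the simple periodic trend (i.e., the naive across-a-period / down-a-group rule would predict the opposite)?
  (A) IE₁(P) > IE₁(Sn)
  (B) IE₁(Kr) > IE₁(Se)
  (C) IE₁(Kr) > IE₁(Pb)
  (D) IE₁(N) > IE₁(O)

The general trend: IE₁ increases across a period and decreases down a group.
(A) P (period 3, group 15) vs Sn (period 5, group 14): the stated order agrees with the simple trend.
(B) Kr (period 4, group 18) vs Se (period 4, group 16): the stated order agrees with the simple trend.
(C) Kr (period 4, group 18) vs Pb (period 6, group 14): the stated order agrees with the simple trend.
(D) N (period 2, group 15) vs O (period 2, group 16): the stated order contradicts the simple trend.
The exception is (D): pairing an electron in O's 2p⁴ costs repulsion energy, so O ionizes more easily than half-filled N (2p³).

(D)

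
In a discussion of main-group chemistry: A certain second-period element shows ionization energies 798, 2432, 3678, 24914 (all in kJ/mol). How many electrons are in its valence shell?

3

Look for the largest jump between consecutive ionization energies: IE4/IE3 ≈ 6.8, far larger than any earlier ratio.
That jump marks the point where a core electron is being removed. So the atom has 3 valence electrons.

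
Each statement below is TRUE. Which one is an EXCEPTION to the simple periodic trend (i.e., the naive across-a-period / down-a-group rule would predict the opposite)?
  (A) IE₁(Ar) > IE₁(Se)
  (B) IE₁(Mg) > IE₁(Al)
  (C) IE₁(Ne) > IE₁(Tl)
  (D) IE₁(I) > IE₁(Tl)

(B)

The general trend: first ionization energy increases across a period and decreases down a group.
(A) Ar (period 3, group 18) vs Se (period 4, group 16): the stated order agrees with the simple trend.
(B) Mg (period 3, group 2) vs Al (period 3, group 13): the stated order contradicts the simple trend.
(C) Ne (period 2, group 18) vs Tl (period 6, group 13): the stated order agrees with the simple trend.
(D) I (period 5, group 17) vs Tl (period 6, group 13): the stated order agrees with the simple trend.
The exception is (B): Al's single 3p electron is easier to remove than one from Mg's filled 3s².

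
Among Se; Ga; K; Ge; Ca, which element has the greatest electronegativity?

Se

K is in period 4, group 1; Ca is in period 4, group 2; Ga is in period 4, group 13; Ge is in period 4, group 14; Se is in period 4, group 16.
EN rises left→right (higher Z_eff, smaller atoms) and falls top→bottom (larger, more shielded atoms).
All lie in period 4, so electronegativity increases left to right.
The greatest electronegativity among these belongs to Se.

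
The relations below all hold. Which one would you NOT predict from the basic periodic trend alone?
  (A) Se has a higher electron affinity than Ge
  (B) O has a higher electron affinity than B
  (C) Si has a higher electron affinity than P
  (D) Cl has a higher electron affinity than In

(C)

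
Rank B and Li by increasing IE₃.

B < Li

IE_3 is the cost of taking one more electron from the +2 cation: B²⁺ still has 1 valence electron; Li²⁺ is already 1 electron into the core.
Core electrons are held far more tightly than valence electrons, so Li tops the IE_3 order.
The numbers (kJ/mol): B 3660, Li 11815.
Hence IE_3: B < Li.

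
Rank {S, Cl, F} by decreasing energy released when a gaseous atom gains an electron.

Cl > F > S

F is in period 2, group 17; S is in period 3, group 16; Cl is in period 3, group 17.
Atoms with high Z_eff and room in the valence shell (especially the halogens) have the most exothermic electron affinities.
These span different periods and groups, so the two trends combine.
F > S: relative to S, both the across-period and down-group shifts push F's electron affinity up.
Cl > F: this pair runs against the simple trend — see the exception note.
Note the exception: Cl has a higher electron affinity than F, contrary to the simple trend — F's small 2p subshell makes the incoming electron feel strong e⁻–e⁻ repulsion, so Cl actually releases more energy on gaining an electron.
Approximate values (kJ/mol): F 328, S 200, Cl 349.
So from highest to lowest: Cl > F > S.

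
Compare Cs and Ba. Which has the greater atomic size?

Cs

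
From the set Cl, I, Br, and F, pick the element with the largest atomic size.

I

F is in period 2, group 17; Cl is in period 3, group 17; Br is in period 4, group 17; I is in period 5, group 17.
Across a period the added protons contract the valence shell; down a group each new principal shell makes the atom larger.
All are in group 17, so atomic radius increases down the group.
The largest atomic size among these belongs to I.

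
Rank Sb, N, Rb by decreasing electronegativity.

N is in period 2, group 15; Rb is in period 5, group 1; Sb is in period 5, group 15.
Atoms toward the upper right of the periodic table pull bonding electrons most strongly.
Here both period and group differ, so the two effects have to be weighed against each other.
Sb > Rb: both are in period 5; the period trend gives Sb the larger value.
N > Sb: they share group 15; the group trend gives N the larger value.
For reference (Pauling): N 3.04, Rb 0.82, Sb 2.05.
So from highest to lowest: N > Sb > Rb.

N, Sb, Rb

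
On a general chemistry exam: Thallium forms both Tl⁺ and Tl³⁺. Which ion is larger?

Both ions have Z = 81 protons, but Tl³⁺ has lost more electrons, so its remaining electrons feel a larger effective nuclear charge per electron and are pulled in more tightly.
Higher positive charge → smaller ion, so Tl⁺ > Tl³⁺.

Tl⁺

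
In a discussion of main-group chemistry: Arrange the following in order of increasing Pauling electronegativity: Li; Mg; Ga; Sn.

Smaller atoms with higher effective nuclear charge are more electronegative.
A diagonal step moves right (one effect) and down (the opposite effect) at once.
Mg > Li: the two effects oppose for this pair; the across-period effect wins (1.31 vs 0.98).
Ga > Mg: period and group pull opposite ways; the across-period shift dominates (1.81 vs 1.31).
Sn > Ga: period and group pull opposite ways; the across-period shift dominates (1.96 vs 1.81).
Tabulated electronegativity (Pauling): Li 0.98, Mg 1.31, Ga 1.81, Sn 1.96.
So from lowest to highest: Li < Mg < Ga < Sn.

Li, Mg, Ga, Sn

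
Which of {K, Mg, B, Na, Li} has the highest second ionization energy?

Li

After 1 electron has been removed, what remains? K⁺ is the bare [Ar] core; Mg⁺ still has 1 valence electron; B⁺ still has 2 valence electrons; Na⁺ is the bare [Ne] core; Li⁺ is the bare [He] core.
Core electrons are held far more tightly than valence electrons, so K, Na and Li top the IE_2 order.
Valence configurations: Mg⁺ [Ne]3s¹, B⁺ [He]2s².
The numbers (kJ/mol): K 3052, Mg 1451, B 2427, Na 4562, Li 7298.
Putting it together, IE_2: Mg < B < K < Na < Li.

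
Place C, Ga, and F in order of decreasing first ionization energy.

F, C, Ga

Across a period the outer electron is held more tightly (higher IE₁); down a group it sits in a higher shell, more shielded, and comes off more easily.
Here both period and group differ, so the two effects have to be weighed against each other.
C > Ga: relative to Ga, both the across-period and down-group shifts push C's first ionization energy up.
F > C: both are in period 2; the period trend gives F the larger value.
Tabulated first ionization energy (kJ/mol): C 1086, F 1681, Ga 579.
So from highest to lowest: F > C > Ga.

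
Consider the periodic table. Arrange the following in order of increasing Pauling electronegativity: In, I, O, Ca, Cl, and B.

Ca, In, B, I, Cl, O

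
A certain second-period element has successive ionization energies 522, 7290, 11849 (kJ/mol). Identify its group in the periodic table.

Group 1

Look for the largest jump between consecutive ionization energies: IE2/IE1 ≈ 14.0, far larger than any earlier ratio.
That jump marks the point where a core electron is being removed. So the atom has 1 valence electron.
A main-group element with 1 valence electron is in group 1.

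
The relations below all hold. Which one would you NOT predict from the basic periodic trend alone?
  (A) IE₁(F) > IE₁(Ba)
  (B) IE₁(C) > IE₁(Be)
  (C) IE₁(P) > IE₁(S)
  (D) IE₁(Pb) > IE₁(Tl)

(C)

The general trend: first ionization energy increases across a period and decreases down a group.
(A) F (period 2, group 17) vs Ba (period 6, group 2): the stated order agrees with the simple trend.
(B) C (period 2, group 14) vs Be (period 2, group 2): the stated order agrees with the simple trend.
(C) P (period 3, group 15) vs S (period 3, group 16): the stated order contradicts the simple trend.
(D) Pb (period 6, group 14) vs Tl (period 6, group 13): the stated order agrees with the simple trend.
The exception is (C): S (3p⁴) ionizes more easily than half-filled P (3p³) because the paired 3p electron in S is pushed out by e⁻–e⁻ repulsion.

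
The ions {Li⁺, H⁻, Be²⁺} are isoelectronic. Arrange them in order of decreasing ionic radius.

H⁻ > Li⁺ > Be²⁺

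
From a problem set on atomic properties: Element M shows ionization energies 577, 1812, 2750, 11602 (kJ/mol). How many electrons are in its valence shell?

3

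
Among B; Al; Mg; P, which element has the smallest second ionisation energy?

Mg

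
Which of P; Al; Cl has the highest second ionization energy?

After 1 electron has been removed, what remains? P⁺ still has 4 valence electrons; Al⁺ still has 2 valence electrons; Cl⁺ still has 6 valence electrons.
All are still removing valence electrons, so compare the +1 ions as you would atoms: IE_2 generally rises across a period (higher Z_eff) and falls down a group (larger shell), subject to the usual subshell exceptions.
Valence configurations: P⁺ [Ne]3s²3p², Al⁺ [Ne]3s², Cl⁺ [Ne]3s²3p⁴.
Tabulated IE_2 (kJ/mol): P 1907, Al 1817, Cl 2298.
So the second ionization energies run Al < P < Cl.

Cl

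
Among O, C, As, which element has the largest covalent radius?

Across a period the added protons contract the valence shell; down a group each new principal shell makes the atom larger.
Neither a single period nor a single group — weigh both effects.
C > O: C lies to the left of O in period 2, so the across-period effect alone puts C larger.
As > C: period and group pull opposite ways; the down-group shift dominates (121 vs 75 pm).
Approximate values (pm): C 75, O 63, As 121.
The largest covalent radius among these belongs to As.

As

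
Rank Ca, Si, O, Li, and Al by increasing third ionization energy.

Al, Si, Ca, O, Li

The third ionization energy removes an electron from the +2 ion. For each element: Ca²⁺ is the bare [Ar] core; Si²⁺ still has 2 valence electrons; O²⁺ still has 4 valence electrons; Li²⁺ is already 1 electron into the core; Al²⁺ still has 1 valence electron.
Usually core removal costs more than valence removal, but here the competition is close: a tightly held n=2 valence electron can cost more to remove than an n=3 core electron, so the actual values have to decide it.
Valence configurations: Si²⁺ [Ne]3s², O²⁺ [He]2s²2p², Al²⁺ [Ne]3s¹.
Approximate IE_3 values (kJ/mol): Ca 4912, Si 3232, O 5300, Li 11815, Al 2745.
Putting it together, IE_3: Al < Si < Ca < O < Li.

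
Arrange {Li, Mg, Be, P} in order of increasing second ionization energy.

Mg < Be < P < Li

Consider each +1 ion: Li⁺ is the bare [He] core; Mg⁺ still has 1 valence electron; Be⁺ still has 1 valence electron; P⁺ still has 4 valence electrons.
Core electrons are held far more tightly than valence electrons, so Li tops the IE_2 order.
Valence configurations: Mg⁺ [Ne]3s¹, Be⁺ [He]2s¹, P⁺ [Ne]3s²3p².
The numbers (kJ/mol): Li 7298, Mg 1451, Be 1757, P 1907.
Hence IE_2: Mg < Be < P < Li.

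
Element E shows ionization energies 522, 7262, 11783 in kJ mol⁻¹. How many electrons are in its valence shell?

1

Look for the largest jump between consecutive ionization energies: IE2/IE1 ≈ 13.9, far larger than any earlier ratio.
That jump marks the point where a core electron is being removed. So the atom has 1 valence electron.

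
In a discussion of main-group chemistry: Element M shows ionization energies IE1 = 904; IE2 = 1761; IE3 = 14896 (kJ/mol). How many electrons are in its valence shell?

Look for the largest jump between consecutive ionization energies: IE3/IE2 ≈ 8.5, far larger than any earlier ratio.
That jump marks the point where a core electron is being removed. So the atom has 2 valence electrons.

2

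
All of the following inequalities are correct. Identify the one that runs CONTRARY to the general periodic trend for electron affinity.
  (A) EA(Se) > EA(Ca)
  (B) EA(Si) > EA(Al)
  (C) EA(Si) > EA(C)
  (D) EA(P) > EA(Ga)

The general trend: electron affinity increases across a period and decreases down a group.
(A) Se (period 4, group 16) vs Ca (period 4, group 2): the stated order agrees with the simple trend.
(B) Si (period 3, group 14) vs Al (period 3, group 13): the stated order agrees with the simple trend.
(C) Si (period 3, group 14) vs C (period 2, group 14): the stated order contradicts the simple trend.
(D) P (period 3, group 15) vs Ga (period 4, group 13): the stated order agrees with the simple trend.
The exception is (C): Si's larger, more diffuse 3p orbitals accept an added electron slightly more readily than C's compact 2p.

(C)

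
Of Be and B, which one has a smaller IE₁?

Be is in period 2, group 2; B is in period 2, group 13.
First ionization energy rises across a period (greater Z_eff holds electrons more tightly) and falls down a group (valence electrons are farther from the nucleus).
All lie in period 2; the across-period trend (first ionization energy increases left to right) applies, with the exception below.
Note the exception: Be has a higher first ionization energy than B, contrary to the simple trend — removing B's lone 2p electron is easier than breaking Be's filled 2s².
Tabulated first ionization energy (kJ/mol): Be 900, B 801.
So B has the smaller IE₁ (B < Be).

B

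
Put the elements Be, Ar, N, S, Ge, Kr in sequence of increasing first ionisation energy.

Ge, Be, S, Kr, N, Ar

Be is in period 2, group 2; N is in period 2, group 15; S is in period 3, group 16; Ar is in period 3, group 18; Ge is in period 4, group 14; Kr is in period 4, group 18.
Removing the outermost electron gets harder across a period and easier down a group.
These span different periods and groups, so the two trends combine.
Be > Ge: the two effects oppose for this pair; the down-group effect wins (900 vs 762 kJ/mol).
S > Be: the two effects oppose for this pair; the across-period effect wins (1000 vs 900 kJ/mol).
Kr > S: period and group pull opposite ways; the across-period shift dominates (1351 vs 1000 kJ/mol).
N > Kr: period and group pull opposite ways; the down-group shift dominates (1402 vs 1351 kJ/mol).
Ar > N: period and group pull opposite ways; the across-period shift dominates (1521 vs 1402 kJ/mol).
Approximate values (kJ/mol): Be 900, N 1402, S 1000, Ar 1521, Ge 762, Kr 1351.
So from lowest to highest: Ge < Be < S < Kr < N < Ar.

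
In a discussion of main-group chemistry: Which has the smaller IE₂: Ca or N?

Ca

IE_2 is the cost of taking one more electron from the +1 cation: Ca⁺ still has 1 valence electron; N⁺ still has 4 valence electrons.
All are still removing valence electrons, so compare the +1 ions as you would atoms: IE_2 generally rises across a period (higher Z_eff) and falls down a group (larger shell), subject to the usual subshell exceptions.
Valence configurations: Ca⁺ [Ar]4s¹, N⁺ [He]2s²2p².
Tabulated IE_2 (kJ/mol): Ca 1145, N 2856.
Putting it together, IE_2: Ca < N.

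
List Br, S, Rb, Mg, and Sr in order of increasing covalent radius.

S < Br < Mg < Sr < Rb

Mg is in period 3, group 2; S is in period 3, group 16; Br is in period 4, group 17; Rb is in period 5, group 1; Sr is in period 5, group 2.
Across a period the added protons contract the valence shell; down a group each new principal shell makes the atom larger.
Neither a single period nor a single group — weigh both effects.
Br > S: period and group pull opposite ways; the down-group shift dominates (114 vs 103 pm).
Mg > Br: period and group pull opposite ways; the across-period shift dominates (139 vs 114 pm).
Sr > Mg: they share group 2; the group trend gives Sr the larger value.
Rb > Sr: Rb lies to the left of Sr in period 5, so the across-period effect alone puts Rb larger.
For reference (pm): Mg 139, S 103, Br 114, Rb 210, Sr 185.
So from smallest to largest: S < Br < Mg < Sr < Rb.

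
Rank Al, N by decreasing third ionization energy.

N, Al

The third ionization energy removes an electron from the +2 ion. For each element: Al²⁺ still has 1 valence electron; N²⁺ still has 3 valence electrons.
All are still removing valence electrons, so compare the +2 ions as you would atoms: IE_3 generally rises across a period (higher Z_eff) and falls down a group (larger shell), subject to the usual subshell exceptions.
Valence configurations: Al²⁺ [Ne]3s¹, N²⁺ [He]2s²2p¹.
Approximate IE_3 values (kJ/mol): Al 2745, N 4578.
Overall IE_3 order: Al < N.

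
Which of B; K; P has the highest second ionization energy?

K

After 1 electron has been removed, what remains? B⁺ still has 2 valence electrons; K⁺ is the bare [Ar] core; P⁺ still has 4 valence electrons.
Core electrons are held far more tightly than valence electrons, so K tops the IE_2 order.
Valence configurations: B⁺ [He]2s², P⁺ [Ne]3s²3p².
Approximate IE_2 values (kJ/mol): B 2427, K 3052, P 1907.
So the second ionization energies run P < B < K.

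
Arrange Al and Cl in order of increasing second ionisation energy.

After 1 electron has been removed, what remains? Al⁺ still has 2 valence electrons; Cl⁺ still has 6 valence electrons.
All are still removing valence electrons, so compare the +1 ions as you would atoms: IE_2 generally rises across a period (higher Z_eff) and falls down a group (larger shell), subject to the usual subshell exceptions.
Valence configurations: Al⁺ [Ne]3s², Cl⁺ [Ne]3s²3p⁴.
The numbers (kJ/mol): Al 1817, Cl 2298.
So the second ionization energies run Al < Cl.

Al, Cl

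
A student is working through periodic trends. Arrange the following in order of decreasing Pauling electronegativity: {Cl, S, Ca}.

S is in period 3, group 16; Cl is in period 3, group 17; Ca is in period 4, group 2.
Electronegativity increases across a period and decreases down a group, tracking effective nuclear charge and atomic size.
These span different periods and groups, so the two trends combine.
S > Ca: relative to Ca, both the across-period and down-group shifts push S's electronegativity up.
Cl > S: both are in period 3; the period trend gives Cl the larger value.
Approximate values (Pauling): S 2.58, Cl 3.16, Ca 1.00.
So from highest to lowest: Cl > S > Ca.

Cl, S, Ca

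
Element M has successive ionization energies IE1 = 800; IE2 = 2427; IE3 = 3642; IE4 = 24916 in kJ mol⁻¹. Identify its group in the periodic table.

Look for the largest jump between consecutive ionization energies: IE4/IE3 ≈ 6.8, far larger than any earlier ratio.
That jump marks the point where a core electron is being removed. So the atom has 3 valence electrons.
A main-group element with 3 valence electrons is in group 13.

Group 13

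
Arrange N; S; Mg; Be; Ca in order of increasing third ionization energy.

The third ionization energy removes an electron from the +2 ion. For each element: N²⁺ still has 3 valence electrons; S²⁺ still has 4 valence electrons; Mg²⁺ is the bare [Ne] core; Be²⁺ is the bare [He] core; Ca²⁺ is the bare [Ar] core.
Pulling an electron out of a noble-gas core costs far more than removing a remaining valence electron, so Ca, Mg and Be sit at the high end of IE_3.
Valence configurations: N²⁺ [He]2s²2p¹, S²⁺ [Ne]3s²3p².
Approximate IE_3 values (kJ/mol): N 4578, S 3357, Mg 7733, Be 14849, Ca 4912.
Putting it together, IE_3: S < N < Ca < Mg < Be.

S < N < Ca < Mg < Be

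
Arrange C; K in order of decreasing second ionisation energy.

Consider each +1 ion: C⁺ still has 3 valence electrons; K⁺ is the bare [Ar] core.
Breaking into a closed-shell core is much more expensive than removing a leftover valence electron — K has the largest IE_2 here.
Approximate IE_2 values (kJ/mol): C 2353, K 3052.
Putting it together, IE_2: C < K.

K > C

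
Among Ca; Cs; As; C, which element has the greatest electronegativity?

EN rises left→right (higher Z_eff, smaller atoms) and falls top→bottom (larger, more shielded atoms).
These span different periods and groups, so the two trends combine.
Ca > Cs: both effects reinforce here, so Ca is clearly the higher of the two.
As > Ca: both are in period 4; the period trend gives As the larger value.
C > As: the two effects oppose for this pair; the down-group effect wins (2.55 vs 2.18).
For reference (Pauling): C 2.55, Ca 1.00, As 2.18, Cs 0.79.
The greatest electronegativity among these belongs to C.

C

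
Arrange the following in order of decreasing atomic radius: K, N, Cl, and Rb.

N is in period 2, group 15; Cl is in period 3, group 17; K is in period 4, group 1; Rb is in period 5, group 1.
Atomic radius shrinks across a period as nuclear charge pulls the same shell inward, and grows down a group as new shells are added.
Here both period and group differ, so the two effects have to be weighed against each other.
Cl > N: period and group pull opposite ways; the down-group shift dominates (99 vs 71 pm).
K > Cl: both effects reinforce here, so K is clearly the larger of the two.
Rb > K: they share group 1; the group trend gives Rb the larger value.
Tabulated atomic radius (pm): N 71, Cl 99, K 196, Rb 210.
So from largest to smallest: Rb > K > Cl > N.

Rb, K, Cl, N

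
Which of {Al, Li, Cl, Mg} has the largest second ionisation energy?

Li

The second ionization energy removes an electron from the +1 ion. For each element: Al⁺ still has 2 valence electrons; Li⁺ is the bare [He] core; Cl⁺ still has 6 valence electrons; Mg⁺ still has 1 valence electron.
Core electrons are held far more tightly than valence electrons, so Li tops the IE_2 order.
Valence configurations: Al⁺ [Ne]3s², Cl⁺ [Ne]3s²3p⁴, Mg⁺ [Ne]3s¹.
Approximate IE_2 values (kJ/mol): Al 1817, Li 7298, Cl 2298, Mg 1451.
Putting it together, IE_2: Mg < Al < Cl < Li.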